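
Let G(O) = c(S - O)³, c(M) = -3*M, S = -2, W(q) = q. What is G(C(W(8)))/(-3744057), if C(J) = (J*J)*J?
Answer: -1222170696/1248019 ≈ -979.29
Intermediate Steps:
C(J) = J³ (C(J) = J²*J = J³)
G(O) = (6 + 3*O)³ (G(O) = (-3*(-2 - O))³ = (6 + 3*O)³)
G(C(W(8)))/(-3744057) = (27*(2 + 8³)³)/(-3744057) = (27*(2 + 512)³)*(-1/3744057) = (27*514³)*(-1/3744057) = (27*135796744)*(-1/3744057) = 3666512088*(-1/3744057) = -1222170696/1248019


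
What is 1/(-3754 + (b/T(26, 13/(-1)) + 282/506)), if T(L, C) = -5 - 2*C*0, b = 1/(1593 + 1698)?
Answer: -4163115/15626013808 ≈ -0.00026642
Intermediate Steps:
b = 1/3291 ≈ 0.00030386
T(L, C) = -5 (T(L, C) = -5 + 0 = -5)
1/(-3754 + (b/T(26, 13/(-1)) + 282/506)) = 1/(-3754 + ((1/3291)/(-5) + 282/506)) = 1/(-3754 + ((1/3291)*(-⅕) + 282*(1/506))) = 1/(-3754 + (-1/16455 + 141/253)) = 1/(-3754 + 2319902/4163115) = 1/(-15626013808/4163115) = -4163115/15626013808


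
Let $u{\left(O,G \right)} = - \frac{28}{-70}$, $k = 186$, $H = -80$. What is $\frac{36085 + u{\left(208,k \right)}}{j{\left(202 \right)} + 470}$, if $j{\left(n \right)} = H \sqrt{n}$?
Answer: $- \frac{8480069}{535950} - \frac{721708 \sqrt{202}}{267975} \approx -54.1$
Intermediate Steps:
$u{\left(O,G \right)} = \frac{2}{5}$ ($u{\left(O,G \right)} = \left(-28\right) \left(- \frac{1}{70}\right) = \frac{2}{5}$)
$j{\left(n \right)} = - 80 \sqrt{n}$
$\frac{36085 + u{\left(208,k \right)}}{j{\left(202 \right)} + 470} = \frac{36085 + \frac{2}{5}}{- 80 \sqrt{202} + 470} = \frac{180427}{5 \left(470 - 80 \sqrt{202}\right)}$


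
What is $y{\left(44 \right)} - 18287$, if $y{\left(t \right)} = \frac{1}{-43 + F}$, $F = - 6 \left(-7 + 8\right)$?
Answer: $- \frac{896064}{49} \approx -18287.0$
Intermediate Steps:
$F = -6$ ($F = \left(-6\right) 1 = -6$)
$y{\left(t \right)} = - \frac{1}{49}$ ($y{\left(t \right)} = \frac{1}{-43 - 6} = \frac{1}{-49} = - \frac{1}{49}$)
$y{\left(44 \right)} - 18287 = - \frac{1}{49} - 18287 = - \frac{896064}{49}$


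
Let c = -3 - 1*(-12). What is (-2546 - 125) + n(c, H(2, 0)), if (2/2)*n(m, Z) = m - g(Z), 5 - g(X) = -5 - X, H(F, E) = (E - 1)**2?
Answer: -2673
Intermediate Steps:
H(F, E) = (-1 + E)**2
c = 9 (c = -3 + 12 = 9)
g(X) = 10 + X (g(X) = 5 - (-5 - X) = 5 + (5 + X) = 10 + X)
n(m, Z) = -10 + m - Z (n(m, Z) = m - (10 + Z) = m + (-10 - Z) = -10 + m - Z)
(-2546 - 125) + n(c, H(2, 0)) = (-2546 - 125) + (-10 + 9 - (-1 + 0)**2) = -2671 + (-10 + 9 - 1*(-1)**2) = -2671 + (-10 + 9 - 1*1) = -2671 + (-10 + 9 - 1) = -2671 - 2 = -2673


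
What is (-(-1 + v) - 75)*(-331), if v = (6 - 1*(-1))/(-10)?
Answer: 242623/10 ≈ 24262.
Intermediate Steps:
v = -7/10 (v = (6 + 1)*(-⅒) = 7*(-⅒) = -7/10 ≈ -0.70000)
(-(-1 + v) - 75)*(-331) = (-(-1 - 7/10) - 75)*(-331) = (-1*(-17/10) - 75)*(-331) = (17/10 - 75)*(-331) = -733/10*(-331) = 242623/10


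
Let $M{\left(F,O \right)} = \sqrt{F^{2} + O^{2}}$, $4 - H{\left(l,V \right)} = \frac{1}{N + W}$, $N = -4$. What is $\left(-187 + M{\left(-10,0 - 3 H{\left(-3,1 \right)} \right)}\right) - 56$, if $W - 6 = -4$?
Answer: $-243 + \frac{\sqrt{1129}}{2} \approx -226.2$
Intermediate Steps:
$W = 2$ ($W = 6 - 4 = 2$)
$H{\left(l,V \right)} = \frac{9}{2}$ ($H{\left(l,V \right)} = 4 - \frac{1}{-4 + 2} = 4 - \frac{1}{-2} = 4 - - \frac{1}{2} = 4 + \frac{1}{2} = \frac{9}{2}$)
$\left(-187 + M{\left(-10,0 - 3 H{\left(-3,1 \right)} \right)}\right) - 56 = \left(-187 + \sqrt{\left(-10\right)^{2} + \left(0 - \frac{27}{2}\right)^{2}}\right) - 56 = \left(-187 + \sqrt{100 + \left(0 - \frac{27}{2}\right)^{2}}\right) - 56 = \left(-187 + \sqrt{100 + \left(- \frac{27}{2}\right)^{2}}\right) - 56 = \left(-187 + \sqrt{100 + \frac{729}{4}}\right) - 56 = \left(-187 + \sqrt{\frac{1129}{4}}\right) - 56 = \left(-187 + \frac{\sqrt{1129}}{2}\right) - 56 = -243 + \frac{\sqrt{1129}}{2}$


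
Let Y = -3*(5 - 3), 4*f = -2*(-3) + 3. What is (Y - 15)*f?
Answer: -189/4 ≈ -47.250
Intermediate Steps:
f = 9/4 (f = (-2*(-3) + 3)/4 = (6 + 3)/4 = (¼)*9 = 9/4 ≈ 2.2500)
Y = -6 (Y = -3*2 = -6)
(Y - 15)*f = (-6 - 15)*(9/4) = -21*9/4 = -189/4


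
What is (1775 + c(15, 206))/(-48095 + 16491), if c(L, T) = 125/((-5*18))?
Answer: -31925/568872 ≈ -0.056120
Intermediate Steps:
c(L, T) = -25/18 (c(L, T) = 125/(-90) = 125*(-1/90) = -25/18)
(1775 + c(15, 206))/(-48095 + 16491) = (1775 - 25/18)/(-48095 + 16491) = (31925/18)/(-31604) = (31925/18)*(-1/31604) = -31925/568872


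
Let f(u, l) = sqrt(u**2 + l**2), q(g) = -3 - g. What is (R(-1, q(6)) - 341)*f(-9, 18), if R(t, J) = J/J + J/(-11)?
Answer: -33579*sqrt(5)/11 ≈ -6825.9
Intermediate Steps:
R(t, J) = 1 - J/11 (R(t, J) = 1 + J*(-1/11) = 1 - J/11)
f(u, l) = sqrt(l**2 + u**2)
(R(-1, q(6)) - 341)*f(-9, 18) = ((1 - (-3 - 1*6)/11) - 341)*sqrt(18**2 + (-9)**2) = ((1 - (-3 - 6)/11) - 341)*sqrt(324 + 81) = ((1 - 1/11*(-9)) - 341)*sqrt(405) = ((1 + 9/11) - 341)*(9*sqrt(5)) = (20/11 - 341)*(9*sqrt(5)) = -33579*sqrt(5)/11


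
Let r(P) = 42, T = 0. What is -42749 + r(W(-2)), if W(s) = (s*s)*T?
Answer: -42707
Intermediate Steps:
W(s) = 0 (W(s) = (s*s)*0 = s²*0 = 0)
-42749 + r(W(-2)) = -42749 + 42 = -42707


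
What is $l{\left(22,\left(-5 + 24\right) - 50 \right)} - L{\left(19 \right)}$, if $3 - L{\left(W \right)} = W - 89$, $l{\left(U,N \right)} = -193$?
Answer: $-266$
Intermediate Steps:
$L{\left(W \right)} = 92 - W$ ($L{\left(W \right)} = 3 - \left(W - 89\right) = 3 - \left(-89 + W\right) = 92 - W$)
$l{\left(22,\left(-5 + 24\right) - 50 \right)} - L{\left(19 \right)} = -193 - \left(92 - 19\right) = -193 - 73 = -266$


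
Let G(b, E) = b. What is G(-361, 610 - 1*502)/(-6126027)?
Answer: 361/6126027 ≈ 5.8929e-5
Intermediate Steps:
G(-361, 610 - 1*502)/(-6126027) = -361/(-6126027) = -361*(-1/6126027) = 361/6126027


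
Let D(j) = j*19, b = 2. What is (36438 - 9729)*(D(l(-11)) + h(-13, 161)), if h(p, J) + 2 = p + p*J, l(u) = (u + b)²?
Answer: -15197421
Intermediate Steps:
l(u) = (2 + u)² (l(u) = (u + 2)² = (2 + u)²)
h(p, J) = -2 + p + J*p (h(p, J) = -2 + (p + p*J) = -2 + (p + J*p) = -2 + p + J*p)
D(j) = 19*j
(36438 - 9729)*(D(l(-11)) + h(-13, 161)) = (36438 - 9729)*(19*(2 - 11)² + (-2 - 13 + 161*(-13))) = 26709*(19*(-9)² + (-2 - 13 - 2093)) = 26709*(19*81 - 2108) = 26709*(1539 - 2108) = 26709*(-569) = -15197421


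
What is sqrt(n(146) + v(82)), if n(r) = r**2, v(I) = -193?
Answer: 3*sqrt(2347) ≈ 145.34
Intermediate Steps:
sqrt(n(146) + v(82)) = sqrt(146**2 - 193) = sqrt(21316 - 193) = sqrt(21123) = 3*sqrt(2347)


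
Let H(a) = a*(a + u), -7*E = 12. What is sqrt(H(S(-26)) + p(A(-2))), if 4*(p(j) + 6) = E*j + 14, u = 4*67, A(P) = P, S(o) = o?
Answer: I*sqrt(1233554)/14 ≈ 79.333*I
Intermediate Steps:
E = -12/7 (E = -1/7*12 = -12/7 ≈ -1.7143)
u = 268
p(j) = -5/2 - 3*j/7 (p(j) = -6 + (-12*j/7 + 14)/4 = -6 + (14 - 12*j/7)/4 = -6 + (7/2 - 3*j/7) = -5/2 - 3*j/7)
H(a) = a*(268 + a) (H(a) = a*(a + 268) = a*(268 + a))
sqrt(H(S(-26)) + p(A(-2))) = sqrt(-26*(268 - 26) + (-5/2 - 3/7*(-2))) = sqrt(-26*242 + (-5/2 + 6/7)) = sqrt(-6292 - 23/14) = sqrt(-88111/14) = I*sqrt(1233554)/14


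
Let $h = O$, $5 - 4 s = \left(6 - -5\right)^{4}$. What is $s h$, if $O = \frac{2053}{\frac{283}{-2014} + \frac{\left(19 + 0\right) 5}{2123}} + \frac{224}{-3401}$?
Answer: $\frac{109236753750475958}{1392638079} \approx 7.8439 \cdot 10^{7}$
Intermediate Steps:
$s = -3659$ ($s = \frac{5}{4} - \frac{\left(6 - -5\right)^{4}}{4} = \frac{5}{4} - \frac{\left(6 + 5\right)^{4}}{4} = \frac{5}{4} - \frac{11^{4}}{4} = \frac{5}{4} - \frac{14641}{4} = -3659$)
$O = - \frac{29854264484962}{1392638079}$ ($O = \frac{2053}{283 \left(- \frac{1}{2014}\right) + 19 \cdot 5 \cdot \frac{1}{2123}} + 224 \left(- \frac{1}{3401}\right) = \frac{2053}{- \frac{283}{2014} + 95 \cdot \frac{1}{2123}} - \frac{224}{3401} = \frac{2053}{- \frac{283}{2014} + \frac{95}{2123}} - \frac{224}{3401} = \frac{2053}{- \frac{409479}{4275722}} - \frac{224}{3401} = 2053 \left(- \frac{4275722}{409479}\right) - \frac{224}{3401} = - \frac{8778057266}{409479} - \frac{224}{3401} = - \frac{29854264484962}{1392638079} \approx -21437.0$)
$h = - \frac{29854264484962}{1392638079} \approx -21437.0$
$s h = \left(-3659\right) \left(- \frac{29854264484962}{1392638079}\right) = \frac{109236753750475958}{1392638079}$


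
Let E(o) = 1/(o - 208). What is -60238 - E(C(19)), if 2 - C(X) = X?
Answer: -13553549/225 ≈ -60238.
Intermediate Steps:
C(X) = 2 - X
E(o) = 1/(-208 + o)
-60238 - E(C(19)) = -60238 - 1/(-208 + (2 - 1*19)) = -60238 - 1/(-208 + (2 - 19)) = -60238 - 1/(-208 - 17) = -60238 - 1/(-225) = -60238 - 1*(-1/225) = -60238 + 1/225 = -13553549/225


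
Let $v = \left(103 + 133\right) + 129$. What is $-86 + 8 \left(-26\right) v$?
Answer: $-76006$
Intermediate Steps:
$v = 365$ ($v = 236 + 129 = 365$)
$-86 + 8 \left(-26\right) v = -86 + 8 \left(-26\right) 365 = -86 - 75920 = -76006$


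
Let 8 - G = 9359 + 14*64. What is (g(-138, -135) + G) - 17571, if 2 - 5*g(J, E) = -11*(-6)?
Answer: -139154/5 ≈ -27831.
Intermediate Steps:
G = -10247 (G = 8 - (9359 + 14*64) = 8 - (9359 + 896) = 8 - 1*10255 = 8 - 10255 = -10247)
g(J, E) = -64/5 (g(J, E) = ⅖ - (-11)*(-6)/5 = ⅖ - ⅕*66 = ⅖ - 66/5 = -64/5)
(g(-138, -135) + G) - 17571 = (-64/5 - 10247) - 17571 = -51299/5 - 17571 = -139154/5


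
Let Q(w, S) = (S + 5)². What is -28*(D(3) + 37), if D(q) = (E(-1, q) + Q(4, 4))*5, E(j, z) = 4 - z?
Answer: -12516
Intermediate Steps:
Q(w, S) = (5 + S)²
D(q) = 425 - 5*q (D(q) = ((4 - q) + (5 + 4)²)*5 = ((4 - q) + 9²)*5 = ((4 - q) + 81)*5 = (85 - q)*5 = 425 - 5*q)
-28*(D(3) + 37) = -28*((425 - 5*3) + 37) = -28*((425 - 15) + 37) = -28*(410 + 37) = -28*447 = -12516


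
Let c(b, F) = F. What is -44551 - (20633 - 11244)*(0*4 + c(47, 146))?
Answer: -1415345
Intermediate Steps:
-44551 - (20633 - 11244)*(0*4 + c(47, 146)) = -44551 - (20633 - 11244)*(0*4 + 146) = -44551 - 9389*(0 + 146) = -44551 - 9389*146 = -44551 - 1*1370794 = -44551 - 1370794 = -1415345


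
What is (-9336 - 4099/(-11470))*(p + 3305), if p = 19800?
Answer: -494815852841/2294 ≈ -2.1570e+8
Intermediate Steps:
(-9336 - 4099/(-11470))*(p + 3305) = (-9336 - 4099/(-11470))*(19800 + 3305) = (-9336 - 4099*(-1/11470))*23105 = (-9336 + 4099/11470)*23105 = -107079821/11470*23105 = -494815852841/2294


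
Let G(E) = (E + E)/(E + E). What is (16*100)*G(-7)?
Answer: 1600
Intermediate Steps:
G(E) = 1 (G(E) = (2*E)/((2*E)) = (2*E)*(1/(2*E)) = 1)
(16*100)*G(-7) = (16*100)*1 = 1600*1 = 1600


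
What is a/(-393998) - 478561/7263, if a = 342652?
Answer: -95520379177/1430803737 ≈ -66.760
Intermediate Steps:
a/(-393998) - 478561/7263 = 342652/(-393998) - 478561/7263 = 342652*(-1/393998) - 478561*1/7263 = -171326/196999 - 478561/7263 = -95520379177/1430803737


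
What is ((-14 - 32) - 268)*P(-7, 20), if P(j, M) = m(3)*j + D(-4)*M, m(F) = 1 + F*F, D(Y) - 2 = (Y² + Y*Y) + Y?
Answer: -166420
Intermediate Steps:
D(Y) = 2 + Y + 2*Y² (D(Y) = 2 + ((Y² + Y*Y) + Y) = 2 + ((Y² + Y²) + Y) = 2 + (2*Y² + Y) = 2 + (Y + 2*Y²) = 2 + Y + 2*Y²)
m(F) = 1 + F²
P(j, M) = 10*j + 30*M (P(j, M) = (1 + 3²)*j + (2 - 4 + 2*(-4)²)*M = (1 + 9)*j + (2 - 4 + 2*16)*M = 10*j + (2 - 4 + 32)*M = 10*j + 30*M)
((-14 - 32) - 268)*P(-7, 20) = ((-14 - 32) - 268)*(10*(-7) + 30*20) = (-46 - 268)*(-70 + 600) = -314*530 = -166420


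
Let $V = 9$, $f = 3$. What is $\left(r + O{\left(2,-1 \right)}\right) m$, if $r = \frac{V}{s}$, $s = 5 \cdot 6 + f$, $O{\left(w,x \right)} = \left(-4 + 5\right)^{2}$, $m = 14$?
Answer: $\frac{196}{11} \approx 17.818$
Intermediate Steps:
$O{\left(w,x \right)} = 1$ ($O{\left(w,x \right)} = 1^{2} = 1$)
$s = 33$ ($s = 5 \cdot 6 + 3 = 30 + 3 = 33$)
$r = \frac{3}{11}$ ($r = \frac{9}{33} = 9 \cdot \frac{1}{33} = \frac{3}{11} \approx 0.27273$)
$\left(r + O{\left(2,-1 \right)}\right) m = \left(\frac{3}{11} + 1\right) 14 = \frac{14}{11} \cdot 14 = \frac{196}{11}$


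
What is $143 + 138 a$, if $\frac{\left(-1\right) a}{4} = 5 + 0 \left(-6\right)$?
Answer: $-2617$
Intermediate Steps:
$a = -20$ ($a = - 4 \left(5 + 0 \left(-6\right)\right) = - 4 \left(5 + 0\right) = \left(-4\right) 5 = -20$)
$143 + 138 a = 143 + 138 \left(-20\right) = 143 - 2760 = -2617$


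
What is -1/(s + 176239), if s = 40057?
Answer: -1/216296 ≈ -4.6233e-6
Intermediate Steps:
-1/(s + 176239) = -1/(40057 + 176239) = -1/216296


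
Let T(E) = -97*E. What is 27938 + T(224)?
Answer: 6210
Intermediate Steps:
27938 + T(224) = 27938 - 97*224 = 27938 - 21728 = 6210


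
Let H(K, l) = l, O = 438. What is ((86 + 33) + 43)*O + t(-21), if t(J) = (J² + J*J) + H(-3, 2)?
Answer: 71840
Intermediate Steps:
t(J) = 2 + 2*J² (t(J) = (J² + J*J) + 2 = (J² + J²) + 2 = 2*J² + 2 = 2 + 2*J²)
((86 + 33) + 43)*O + t(-21) = ((86 + 33) + 43)*438 + (2 + 2*(-21)²) = (119 + 43)*438 + (2 + 2*441) = 162*438 + (2 + 882) = 70956 + 884 = 71840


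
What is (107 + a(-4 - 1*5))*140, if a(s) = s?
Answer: 13720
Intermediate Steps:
(107 + a(-4 - 1*5))*140 = (107 + (-4 - 1*5))*140 = (107 + (-4 - 5))*140 = (107 - 9)*140 = 98*140 = 13720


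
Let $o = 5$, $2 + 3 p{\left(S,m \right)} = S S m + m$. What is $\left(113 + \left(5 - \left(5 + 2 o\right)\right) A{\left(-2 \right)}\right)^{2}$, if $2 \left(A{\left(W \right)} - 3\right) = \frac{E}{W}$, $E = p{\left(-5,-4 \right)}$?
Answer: $\frac{256}{9} \approx 28.444$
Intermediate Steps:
$p{\left(S,m \right)} = - \frac{2}{3} + \frac{m}{3} + \frac{m S^{2}}{3}$ ($p{\left(S,m \right)} = - \frac{2}{3} + \frac{S S m + m}{3} = - \frac{2}{3} + \frac{S^{2} m + m}{3} = - \frac{2}{3} + \frac{m S^{2} + m}{3} = - \frac{2}{3} + \frac{m + m S^{2}}{3} = - \frac{2}{3} + \left(\frac{m}{3} + \frac{m S^{2}}{3}\right) = - \frac{2}{3} + \frac{m}{3} + \frac{m S^{2}}{3}$)
$E = - \frac{106}{3}$ ($E = - \frac{2}{3} + \frac{1}{3} \left(-4\right) + \frac{1}{3} \left(-4\right) \left(-5\right)^{2} = - \frac{2}{3} - \frac{4}{3} + \frac{1}{3} \left(-4\right) 25 = - \frac{2}{3} - \frac{4}{3} - \frac{100}{3} = - \frac{106}{3} \approx -35.333$)
$A{\left(W \right)} = 3 - \frac{53}{3 W}$ ($A{\left(W \right)} = 3 + \frac{\left(- \frac{106}{3}\right) \frac{1}{W}}{2} = 3 - \frac{53}{3 W}$)
$\left(113 + \left(5 - \left(5 + 2 o\right)\right) A{\left(-2 \right)}\right)^{2} = \left(113 + \left(5 - 15\right) \left(3 - \frac{53}{3 \left(-2\right)}\right)\right)^{2} = \left(113 + \left(5 - 15\right) \left(3 - - \frac{53}{6}\right)\right)^{2} = \left(113 + \left(5 - 15\right) \left(3 + \frac{53}{6}\right)\right)^{2} = \left(113 - \frac{355}{3}\right)^{2} = \left(- \frac{16}{3}\right)^{2} = \frac{256}{9}$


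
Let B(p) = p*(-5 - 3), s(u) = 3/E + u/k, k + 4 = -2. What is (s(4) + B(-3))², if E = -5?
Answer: 116281/225 ≈ 516.80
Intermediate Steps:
k = -6 (k = -4 - 2 = -6)
s(u) = -⅗ - u/6 (s(u) = 3/(-5) + u/(-6) = 3*(-⅕) + u*(-⅙) = -⅗ - u/6)
B(p) = -8*p (B(p) = p*(-8) = -8*p)
(s(4) + B(-3))² = ((-⅗ - ⅙*4) - 8*(-3))² = ((-⅗ - ⅔) + 24)² = (-19/15 + 24)² = (341/15)² = 116281/225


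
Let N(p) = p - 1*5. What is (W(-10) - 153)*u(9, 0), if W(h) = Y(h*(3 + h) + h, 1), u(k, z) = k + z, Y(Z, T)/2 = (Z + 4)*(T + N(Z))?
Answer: 63135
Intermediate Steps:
N(p) = -5 + p (N(p) = p - 5 = -5 + p)
Y(Z, T) = 2*(4 + Z)*(-5 + T + Z) (Y(Z, T) = 2*((Z + 4)*(T + (-5 + Z))) = 2*((4 + Z)*(-5 + T + Z)) = 2*(4 + Z)*(-5 + T + Z))
W(h) = -32 + 2*(h + h*(3 + h))² (W(h) = -40 - 2*(h*(3 + h) + h) + 2*(h*(3 + h) + h)² + 8*1 + 2*1*(h*(3 + h) + h) = -40 - 2*(h + h*(3 + h)) + 2*(h + h*(3 + h))² + 8 + 2*1*(h + h*(3 + h)) = -40 + (-2*h - 2*h*(3 + h)) + 2*(h + h*(3 + h))² + 8 + (2*h + 2*h*(3 + h)) = -32 + 2*(h + h*(3 + h))²)
(W(-10) - 153)*u(9, 0) = ((-32 + 2*(-10)⁴ + 16*(-10)³ + 32*(-10)²) - 153)*(9 + 0) = ((-32 + 2*10000 + 16*(-1000) + 32*100) - 153)*9 = ((-32 + 20000 - 16000 + 3200) - 153)*9 = (7168 - 153)*9 = 7015*9 = 63135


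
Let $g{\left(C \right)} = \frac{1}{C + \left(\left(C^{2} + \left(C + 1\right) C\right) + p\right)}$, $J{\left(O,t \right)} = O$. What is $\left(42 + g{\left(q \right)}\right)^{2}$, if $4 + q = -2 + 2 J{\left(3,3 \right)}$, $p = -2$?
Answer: $\frac{6889}{4} \approx 1722.3$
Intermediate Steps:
$q = 0$ ($q = -4 + \left(-2 + 2 \cdot 3\right) = -4 + \left(-2 + 6\right) = -4 + 4 = 0$)
$g{\left(C \right)} = \frac{1}{-2 + C + C^{2} + C \left(1 + C\right)}$ ($g{\left(C \right)} = \frac{1}{C - \left(2 - C^{2} - \left(C + 1\right) C\right)} = \frac{1}{C - \left(2 - C^{2} - \left(1 + C\right) C\right)} = \frac{1}{C - \left(2 - C^{2} - C \left(1 + C\right)\right)} = \frac{1}{C + \left(-2 + C^{2} + C \left(1 + C\right)\right)} = \frac{1}{-2 + C + C^{2} + C \left(1 + C\right)}$)
$\left(42 + g{\left(q \right)}\right)^{2} = \left(42 + \frac{1}{2 \left(-1 + 0 + 0^{2}\right)}\right)^{2} = \left(42 + \frac{1}{2 \left(-1 + 0 + 0\right)}\right)^{2} = \left(42 + \frac{1}{2 \left(-1\right)}\right)^{2} = \left(42 + \frac{1}{2} \left(-1\right)\right)^{2} = \left(42 - \frac{1}{2}\right)^{2} = \left(\frac{83}{2}\right)^{2} = \frac{6889}{4}$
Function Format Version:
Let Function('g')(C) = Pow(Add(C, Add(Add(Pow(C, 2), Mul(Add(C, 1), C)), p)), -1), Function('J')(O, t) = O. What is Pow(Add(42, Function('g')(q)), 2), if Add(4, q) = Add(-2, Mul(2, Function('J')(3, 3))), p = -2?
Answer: Rational(6889, 4) ≈ 1722.3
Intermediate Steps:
q = 0 (q = Add(-4, Add(-2, Mul(2, 3))) = Add(-4, Add(-2, 6)) = Add(-4, 4) = 0)
Function('g')(C) = Pow(Add(-2, C, Pow(C, 2), Mul(C, Add(1, C))), -1) (Function('g')(C) = Pow(Add(C, Add(Add(Pow(C, 2), Mul(Add(C, 1), C)), -2)), -1) = Pow(Add(C, Add(Add(Pow(C, 2), Mul(Add(1, C), C)), -2)), -1) = Pow(Add(C, Add(Add(Pow(C, 2), Mul(C, Add(1, C))), -2)), -1) = Pow(Add(C, Add(-2, Pow(C, 2), Mul(C, Add(1, C)))), -1) = Pow(Add(-2, C, Pow(C, 2), Mul(C, Add(1, C))), -1))
Pow(Add(42, Function('g')(q)), 2) = Pow(Add(42, Mul(Rational(1, 2), Pow(Add(-1, 0, Pow(0, 2)), -1))), 2) = Pow(Add(42, Mul(Rational(1, 2), Pow(Add(-1, 0, 0), -1))), 2) = Pow(Add(42, Mul(Rational(1, 2), Pow(-1, -1))), 2) = Pow(Add(42, Mul(Rational(1, 2), -1)), 2) = Pow(Add(42, Rational(-1, 2)), 2) = Pow(Rational(83, 2), 2) = Rational(6889, 4)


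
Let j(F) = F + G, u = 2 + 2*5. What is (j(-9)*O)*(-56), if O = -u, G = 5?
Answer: -2688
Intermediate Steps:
u = 12 (u = 2 + 10 = 12)
j(F) = 5 + F (j(F) = F + 5 = 5 + F)
O = -12 (O = -1*12 = -12)
(j(-9)*O)*(-56) = ((5 - 9)*(-12))*(-56) = -4*(-12)*(-56) = 48*(-56) = -2688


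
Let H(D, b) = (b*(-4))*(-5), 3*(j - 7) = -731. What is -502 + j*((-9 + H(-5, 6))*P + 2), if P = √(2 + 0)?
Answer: -2926/3 - 26270*√2 ≈ -38127.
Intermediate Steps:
j = -710/3 (j = 7 + (⅓)*(-731) = 7 - 731/3 = -710/3 ≈ -236.67)
H(D, b) = 20*b (H(D, b) = -4*b*(-5) = 20*b)
P = √2 ≈ 1.4142
-502 + j*((-9 + H(-5, 6))*P + 2) = -502 - 710*((-9 + 20*6)*√2 + 2)/3 = -502 - 710*((-9 + 120)*√2 + 2)/3 = -502 - 710*(111*√2 + 2)/3 = -502 - 710*(2 + 111*√2)/3 = -502 + (-1420/3 - 26270*√2) = -2926/3 - 26270*√2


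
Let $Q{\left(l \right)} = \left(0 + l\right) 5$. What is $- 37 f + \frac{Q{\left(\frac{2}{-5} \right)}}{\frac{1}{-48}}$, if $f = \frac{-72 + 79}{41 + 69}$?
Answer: $\frac{10301}{110} \approx 93.646$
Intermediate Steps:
$Q{\left(l \right)} = 5 l$ ($Q{\left(l \right)} = l 5 = 5 l$)
$f = \frac{7}{110} \approx 0.063636$
$- 37 f + \frac{Q{\left(\frac{2}{-5} \right)}}{\frac{1}{-48}} = \left(-37\right) \frac{7}{110} + \frac{5 \frac{2}{-5}}{\frac{1}{-48}} = - \frac{259}{110} + \frac{5 \cdot 2 \left(- \frac{1}{5}\right)}{- \frac{1}{48}} = - \frac{259}{110} + 5 \left(- \frac{2}{5}\right) \left(-48\right) = - \frac{259}{110} - -96 = - \frac{259}{110} + 96 = \frac{10301}{110}$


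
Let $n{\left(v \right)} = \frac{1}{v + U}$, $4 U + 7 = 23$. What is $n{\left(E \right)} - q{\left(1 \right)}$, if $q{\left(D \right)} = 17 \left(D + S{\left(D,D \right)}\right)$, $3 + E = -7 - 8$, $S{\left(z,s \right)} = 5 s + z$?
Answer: $- \frac{1667}{14} \approx -119.07$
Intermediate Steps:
$S{\left(z,s \right)} = z + 5 s$
$U = 4$ ($U = - \frac{7}{4} + \frac{1}{4} \cdot 23 = - \frac{7}{4} + \frac{23}{4} = 4$)
$E = -18$ ($E = -3 - 15 = -18$)
$q{\left(D \right)} = 119 D$ ($q{\left(D \right)} = 17 \left(D + \left(D + 5 D\right)\right) = 17 \left(D + 6 D\right) = 17 \cdot 7 D = 119 D$)
$n{\left(v \right)} = \frac{1}{4 + v}$ ($n{\left(v \right)} = \frac{1}{v + 4} = \frac{1}{4 + v}$)
$n{\left(E \right)} - q{\left(1 \right)} = \frac{1}{4 - 18} - 119 \cdot 1 = \frac{1}{-14} - 119 = - \frac{1}{14} - 119 = - \frac{1667}{14}$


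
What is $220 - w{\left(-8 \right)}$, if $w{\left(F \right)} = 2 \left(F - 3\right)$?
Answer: $242$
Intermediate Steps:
$w{\left(F \right)} = -6 + 2 F$ ($w{\left(F \right)} = 2 \left(-3 + F\right) = -6 + 2 F$)
$220 - w{\left(-8 \right)} = 220 - \left(-6 + 2 \left(-8\right)\right) = 220 - \left(-6 - 16\right) = 220 - -22 = 220 + 22 = 242$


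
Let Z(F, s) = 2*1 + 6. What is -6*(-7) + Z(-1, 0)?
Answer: 50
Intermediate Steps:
Z(F, s) = 8 (Z(F, s) = 2 + 6 = 8)
-6*(-7) + Z(-1, 0) = -6*(-7) + 8 = 42 + 8 = 50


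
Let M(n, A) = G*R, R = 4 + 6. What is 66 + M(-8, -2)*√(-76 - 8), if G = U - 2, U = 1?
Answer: 66 - 20*I*√21 ≈ 66.0 - 91.651*I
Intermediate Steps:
G = -1 (G = 1 - 2 = -1)
R = 10
M(n, A) = -10 (M(n, A) = -1*10 = -10)
66 + M(-8, -2)*√(-76 - 8) = 66 - 10*√(-76 - 8) = 66 - 20*I*√21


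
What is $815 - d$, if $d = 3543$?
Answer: $-2728$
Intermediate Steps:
$815 - d = 815 - 3543 = -2728$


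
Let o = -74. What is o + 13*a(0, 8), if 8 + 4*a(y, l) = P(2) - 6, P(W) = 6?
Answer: -100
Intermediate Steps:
a(y, l) = -2 (a(y, l) = -2 + (6 - 6)/4 = -2 + (¼)*0 = -2 + 0 = -2)
o + 13*a(0, 8) = -74 + 13*(-2) = -74 - 26 = -100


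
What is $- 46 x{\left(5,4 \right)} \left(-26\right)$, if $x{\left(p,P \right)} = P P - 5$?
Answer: $13156$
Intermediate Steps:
$x{\left(p,P \right)} = -5 + P^{2}$ ($x{\left(p,P \right)} = P^{2} - 5 = -5 + P^{2}$)
$- 46 x{\left(5,4 \right)} \left(-26\right) = - 46 \left(-5 + 4^{2}\right) \left(-26\right) = - 46 \left(-5 + 16\right) \left(-26\right) = \left(-46\right) 11 \left(-26\right) = \left(-506\right) \left(-26\right) = 13156$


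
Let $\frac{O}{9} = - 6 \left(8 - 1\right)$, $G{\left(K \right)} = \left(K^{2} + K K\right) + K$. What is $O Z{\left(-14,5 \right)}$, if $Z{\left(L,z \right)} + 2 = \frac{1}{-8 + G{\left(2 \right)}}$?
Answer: $567$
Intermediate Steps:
$G{\left(K \right)} = K + 2 K^{2}$ ($G{\left(K \right)} = \left(K^{2} + K^{2}\right) + K = 2 K^{2} + K = K + 2 K^{2}$)
$Z{\left(L,z \right)} = - \frac{3}{2}$ ($Z{\left(L,z \right)} = -2 + \frac{1}{-8 + 2 \left(1 + 2 \cdot 2\right)} = -2 + \frac{1}{-8 + 2 \left(1 + 4\right)} = -2 + \frac{1}{-8 + 2 \cdot 5} = -2 + \frac{1}{-8 + 10} = -2 + \frac{1}{2} = - \frac{3}{2}$)
$O = -378$ ($O = 9 \left(- 6 \left(8 - 1\right)\right) = 9 \left(\left(-6\right) 7\right) = 9 \left(-42\right) = -378$)
$O Z{\left(-14,5 \right)} = \left(-378\right) \left(- \frac{3}{2}\right) = 567$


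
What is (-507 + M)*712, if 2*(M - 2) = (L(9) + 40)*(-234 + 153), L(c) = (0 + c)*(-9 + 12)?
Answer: -2291572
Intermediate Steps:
L(c) = 3*c (L(c) = c*3 = 3*c)
M = -5423/2 (M = 2 + ((3*9 + 40)*(-234 + 153))/2 = 2 + ((27 + 40)*(-81))/2 = 2 + (67*(-81))/2 = 2 + (½)*(-5427) = 2 - 5427/2 = -5423/2 ≈ -2711.5)
(-507 + M)*712 = (-507 - 5423/2)*712 = -6437/2*712 = -2291572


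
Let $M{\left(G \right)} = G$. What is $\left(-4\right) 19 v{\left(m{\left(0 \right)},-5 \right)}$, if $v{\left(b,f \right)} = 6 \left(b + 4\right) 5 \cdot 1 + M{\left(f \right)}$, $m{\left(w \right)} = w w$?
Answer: $-8740$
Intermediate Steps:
$m{\left(w \right)} = w^{2}$
$v{\left(b,f \right)} = 120 + f + 30 b$ ($v{\left(b,f \right)} = 6 \left(b + 4\right) 5 \cdot 1 + f = 6 \left(4 + b\right) 5 \cdot 1 + f = \left(24 + 6 b\right) 5 \cdot 1 + f = \left(120 + 30 b\right) 1 + f = \left(120 + 30 b\right) + f = 120 + f + 30 b$)
$\left(-4\right) 19 v{\left(m{\left(0 \right)},-5 \right)} = \left(-4\right) 19 \left(120 - 5 + 30 \cdot 0^{2}\right) = - 76 \left(120 - 5 + 30 \cdot 0\right) = - 76 \left(120 - 5 + 0\right) = \left(-76\right) 115 = -8740$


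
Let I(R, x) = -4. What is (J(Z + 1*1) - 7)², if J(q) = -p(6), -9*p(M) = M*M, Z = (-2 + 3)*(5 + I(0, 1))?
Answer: 9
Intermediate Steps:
Z = 1 (Z = (-2 + 3)*(5 - 4) = 1*1 = 1)
p(M) = -M²/9 (p(M) = -M*M/9 = -M²/9)
J(q) = 4 (J(q) = -(-1)*6²/9 = -(-1)*36/9 = -1*(-4) = 4)
(J(Z + 1*1) - 7)² = (4 - 7)² = (-3)² = 9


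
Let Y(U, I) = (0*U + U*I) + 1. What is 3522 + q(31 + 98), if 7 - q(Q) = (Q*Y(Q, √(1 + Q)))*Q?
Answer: -13112 - 2146689*√130 ≈ -2.4489e+7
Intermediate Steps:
Y(U, I) = 1 + I*U (Y(U, I) = (0 + I*U) + 1 = I*U + 1 = 1 + I*U)
q(Q) = 7 - Q²*(1 + Q*√(1 + Q)) (q(Q) = 7 - Q*(1 + √(1 + Q)*Q)*Q = 7 - Q*(1 + Q*√(1 + Q))*Q = 7 - Q²*(1 + Q*√(1 + Q)))
3522 + q(31 + 98) = 3522 + (7 - (31 + 98)² - (31 + 98)³*√(1 + (31 + 98))) = 3522 + (7 - 1*129² - 1*129³*√(1 + 129)) = 3522 + (7 - 1*16641 - 1*2146689*√130) = 3522 + (7 - 16641 - 2146689*√130) = 3522 + (-16634 - 2146689*√130) = -13112 - 2146689*√130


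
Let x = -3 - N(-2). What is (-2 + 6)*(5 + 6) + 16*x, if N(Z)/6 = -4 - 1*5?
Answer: 860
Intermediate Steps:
N(Z) = -54 (N(Z) = 6*(-4 - 1*5) = 6*(-4 - 5) = 6*(-9) = -54)
x = 51 (x = -3 - 1*(-54) = -3 + 54 = 51)
(-2 + 6)*(5 + 6) + 16*x = (-2 + 6)*(5 + 6) + 16*51 = 4*11 + 816 = 44 + 816 = 860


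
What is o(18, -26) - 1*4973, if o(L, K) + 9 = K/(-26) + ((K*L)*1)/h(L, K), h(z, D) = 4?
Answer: -5098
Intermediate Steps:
o(L, K) = -9 - K/26 + K*L/4 (o(L, K) = -9 + (K/(-26) + ((K*L)*1)/4) = -9 + (K*(-1/26) + (K*L)*(1/4)) = -9 + (-K/26 + K*L/4) = -9 - K/26 + K*L/4)
o(18, -26) - 1*4973 = (-9 - 1/26*(-26) + (1/4)*(-26)*18) - 1*4973 = (-9 + 1 - 117) - 4973 = -125 - 4973 = -5098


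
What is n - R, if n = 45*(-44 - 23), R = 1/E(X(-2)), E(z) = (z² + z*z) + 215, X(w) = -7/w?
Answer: -1444187/479 ≈ -3015.0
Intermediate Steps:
E(z) = 215 + 2*z² (E(z) = (z² + z²) + 215 = 2*z² + 215 = 215 + 2*z²)
R = 2/479 (R = 1/(215 + 2*(-7/(-2))²) = 1/(215 + 2*(-7*(-½))²) = 1/(215 + 2*(7/2)²) = 1/(215 + 2*(49/4)) = 1/(215 + 49/2) = 1/(479/2) = 2/479 ≈ 0.0041754)
n = -3015 (n = 45*(-67) = -3015)
n - R = -3015 - 1*2/479 = -3015 - 2/479 = -1444187/479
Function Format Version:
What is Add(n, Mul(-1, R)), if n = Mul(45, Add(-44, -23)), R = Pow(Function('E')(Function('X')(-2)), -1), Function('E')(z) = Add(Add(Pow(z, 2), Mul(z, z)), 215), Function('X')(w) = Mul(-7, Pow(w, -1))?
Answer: Rational(-1444187, 479) ≈ -3015.0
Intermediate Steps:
Function('E')(z) = Add(215, Mul(2, Pow(z, 2))) (Function('E')(z) = Add(Add(Pow(z, 2), Pow(z, 2)), 215) = Add(Mul(2, Pow(z, 2)), 215) = Add(215, Mul(2, Pow(z, 2))))
R = Rational(2, 479) (R = Pow(Add(215, Mul(2, Pow(Mul(-7, Pow(-2, -1)), 2))), -1) = Pow(Add(215, Mul(2, Pow(Mul(-7, Rational(-1, 2)), 2))), -1) = Pow(Add(215, Mul(2, Pow(Rational(7, 2), 2))), -1) = Pow(Add(215, Mul(2, Rational(49, 4))), -1) = Pow(Add(215, Rational(49, 2)), -1) = Pow(Rational(479, 2), -1) = Rational(2, 479) ≈ 0.0041754)
n = -3015 (n = Mul(45, -67) = -3015)
Add(n, Mul(-1, R)) = Add(-3015, Mul(-1, Rational(2, 479))) = Add(-3015, Rational(-2, 479)) = Rational(-1444187, 479)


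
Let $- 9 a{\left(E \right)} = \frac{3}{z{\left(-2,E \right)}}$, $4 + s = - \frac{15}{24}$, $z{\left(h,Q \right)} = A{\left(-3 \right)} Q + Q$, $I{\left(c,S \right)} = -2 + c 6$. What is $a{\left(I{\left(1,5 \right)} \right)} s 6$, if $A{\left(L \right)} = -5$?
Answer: $- \frac{37}{64} \approx -0.57813$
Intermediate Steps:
$I{\left(c,S \right)} = -2 + 6 c$
$z{\left(h,Q \right)} = - 4 Q$ ($z{\left(h,Q \right)} = - 5 Q + Q = - 4 Q$)
$s = - \frac{37}{8}$ ($s = -4 - \frac{15}{24} = -4 - \frac{5}{8} = - \frac{37}{8} \approx -4.625$)
$a{\left(E \right)} = \frac{1}{12 E}$ ($a{\left(E \right)} = - \frac{3 \frac{1}{\left(-4\right) E}}{9} = - \frac{3 \left(- \frac{1}{4 E}\right)}{9} = - \frac{\left(- \frac{3}{4}\right) \frac{1}{E}}{9} = \frac{1}{12 E}$)
$a{\left(I{\left(1,5 \right)} \right)} s 6 = \frac{1}{12 \left(-2 + 6 \cdot 1\right)} \left(- \frac{37}{8}\right) 6 = \frac{1}{12 \left(-2 + 6\right)} \left(- \frac{37}{8}\right) 6 = \frac{1}{12 \cdot 4} \left(- \frac{37}{8}\right) 6 = \frac{1}{12} \cdot \frac{1}{4} \left(- \frac{37}{8}\right) 6 = \frac{1}{48} \left(- \frac{37}{8}\right) 6 = \left(- \frac{37}{384}\right) 6 = - \frac{37}{64}$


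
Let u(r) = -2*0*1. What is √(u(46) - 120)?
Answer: 2*I*√30 ≈ 10.954*I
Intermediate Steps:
u(r) = 0 (u(r) = 0*1 = 0)
√(u(46) - 120) = √(0 - 120) = √(-120) = 2*I*√30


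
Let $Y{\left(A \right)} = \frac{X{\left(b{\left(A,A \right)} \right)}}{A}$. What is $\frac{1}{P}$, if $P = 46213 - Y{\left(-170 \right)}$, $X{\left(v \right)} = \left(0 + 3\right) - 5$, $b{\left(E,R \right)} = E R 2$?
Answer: $\frac{85}{3928104} \approx 2.1639 \cdot 10^{-5}$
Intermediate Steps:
$b{\left(E,R \right)} = 2 E R$
$X{\left(v \right)} = -2$ ($X{\left(v \right)} = 3 - 5 = -2$)
$Y{\left(A \right)} = - \frac{2}{A}$
$P = \frac{3928104}{85}$ ($P = 46213 - - \frac{2}{-170} = 46213 - \left(-2\right) \left(- \frac{1}{170}\right) = 46213 - \frac{1}{85} = \frac{3928104}{85} \approx 46213.0$)
$\frac{1}{P} = \frac{1}{\frac{3928104}{85}} = \frac{85}{3928104}$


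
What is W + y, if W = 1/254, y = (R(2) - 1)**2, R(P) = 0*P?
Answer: 255/254 ≈ 1.0039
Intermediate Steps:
R(P) = 0
y = 1 (y = (0 - 1)**2 = (-1)**2 = 1)
W = 1/254 ≈ 0.0039370
W + y = 1/254 + 1 = 255/254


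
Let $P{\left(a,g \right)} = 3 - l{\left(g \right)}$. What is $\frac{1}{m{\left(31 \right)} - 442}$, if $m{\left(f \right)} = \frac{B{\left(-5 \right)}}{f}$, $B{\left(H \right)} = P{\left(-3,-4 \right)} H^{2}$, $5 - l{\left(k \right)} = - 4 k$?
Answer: $- \frac{31}{13352} \approx -0.0023217$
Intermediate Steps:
$l{\left(k \right)} = 5 + 4 k$ ($l{\left(k \right)} = 5 - - 4 k = 5 + 4 k$)
$P{\left(a,g \right)} = -2 - 4 g$ ($P{\left(a,g \right)} = 3 - \left(5 + 4 g\right) = -2 - 4 g$)
$B{\left(H \right)} = 14 H^{2}$ ($B{\left(H \right)} = \left(-2 - -16\right) H^{2} = \left(-2 + 16\right) H^{2} = 14 H^{2}$)
$m{\left(f \right)} = \frac{350}{f}$ ($m{\left(f \right)} = \frac{14 \left(-5\right)^{2}}{f} = \frac{14 \cdot 25}{f} = \frac{350}{f}$)
$\frac{1}{m{\left(31 \right)} - 442} = \frac{1}{\frac{350}{31} - 442} = \frac{1}{- \frac{13352}{31}} = - \frac{31}{13352}$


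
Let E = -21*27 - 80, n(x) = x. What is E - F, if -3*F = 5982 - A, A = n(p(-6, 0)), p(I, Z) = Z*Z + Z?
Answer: 1347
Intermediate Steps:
p(I, Z) = Z + Z² (p(I, Z) = Z² + Z = Z + Z²)
A = 0 (A = 0*(1 + 0) = 0*1 = 0)
E = -647 (E = -567 - 80 = -647)
F = -1994 (F = -(5982 - 1*0)/3 = -(5982 + 0)/3 = -⅓*5982 = -1994)
E - F = -647 - 1*(-1994) = -647 + 1994 = 1347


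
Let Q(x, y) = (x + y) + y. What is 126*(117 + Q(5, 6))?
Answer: 16884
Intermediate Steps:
Q(x, y) = x + 2*y
126*(117 + Q(5, 6)) = 126*(117 + (5 + 2*6)) = 126*(117 + (5 + 12)) = 126*(117 + 17) = 126*134 = 16884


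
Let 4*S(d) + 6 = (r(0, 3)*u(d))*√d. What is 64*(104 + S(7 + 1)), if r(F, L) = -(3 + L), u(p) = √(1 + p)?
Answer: 6560 - 576*√2 ≈ 5745.4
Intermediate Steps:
r(F, L) = -3 - L
S(d) = -3/2 - 3*√d*√(1 + d)/2 (S(d) = -3/2 + (((-3 - 1*3)*√(1 + d))*√d)/4 = -3/2 + (((-3 - 3)*√(1 + d))*√d)/4 = -3/2 + ((-6*√(1 + d))*√d)/4 = -3/2 + (-6*√d*√(1 + d))/4 = -3/2 - 3*√d*√(1 + d)/2)
64*(104 + S(7 + 1)) = 64*(104 + (-3/2 - 3*√(7 + 1)*√(1 + (7 + 1))/2)) = 64*(104 + (-3/2 - 3*√8*√(1 + 8)/2)) = 64*(104 + (-3/2 - 3*2*√2*√9/2)) = 64*(104 + (-3/2 - 3/2*2*√2*3)) = 64*(104 + (-3/2 - 9*√2)) = 64*(205/2 - 9*√2) = 6560 - 576*√2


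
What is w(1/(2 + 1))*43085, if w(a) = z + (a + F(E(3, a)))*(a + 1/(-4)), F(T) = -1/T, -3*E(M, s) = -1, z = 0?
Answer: -86170/9 ≈ -9574.4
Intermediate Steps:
E(M, s) = ⅓ (E(M, s) = -⅓*(-1) = ⅓)
w(a) = (-3 + a)*(-¼ + a) (w(a) = 0 + (a - 1/⅓)*(a + 1/(-4)) = 0 + (a - 1*3)*(a - ¼) = 0 + (a - 3)*(-¼ + a) = 0 + (-3 + a)*(-¼ + a) = (-3 + a)*(-¼ + a))
w(1/(2 + 1))*43085 = (¾ + (1/(2 + 1))² - 13/(4*(2 + 1)))*43085 = (¾ + (1/3)² - 13/4/3)*43085 = (¾ + (⅓)² - 13/4*⅓)*43085 = (¾ + ⅑ - 13/12)*43085 = -2/9*43085 = -86170/9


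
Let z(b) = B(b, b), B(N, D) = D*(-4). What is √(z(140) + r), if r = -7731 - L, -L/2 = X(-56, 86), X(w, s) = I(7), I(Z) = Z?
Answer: I*√8277 ≈ 90.978*I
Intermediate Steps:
X(w, s) = 7
B(N, D) = -4*D
z(b) = -4*b
L = -14 (L = -2*7 = -14)
r = -7717 (r = -7731 - 1*(-14) = -7731 + 14 = -7717)
√(z(140) + r) = √(-4*140 - 7717) = √(-560 - 7717) = √(-8277) = I*√8277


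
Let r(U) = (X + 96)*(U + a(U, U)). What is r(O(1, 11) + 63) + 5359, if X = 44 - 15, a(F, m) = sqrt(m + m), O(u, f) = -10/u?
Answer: 11984 + 125*sqrt(106) ≈ 13271.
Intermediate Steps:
a(F, m) = sqrt(2)*sqrt(m) (a(F, m) = sqrt(2*m) = sqrt(2)*sqrt(m))
X = 29
r(U) = 125*U + 125*sqrt(2)*sqrt(U) (r(U) = (29 + 96)*(U + sqrt(2)*sqrt(U)) = 125*(U + sqrt(2)*sqrt(U)) = 125*U + 125*sqrt(2)*sqrt(U))
r(O(1, 11) + 63) + 5359 = (125*(-10/1 + 63) + 125*sqrt(2)*sqrt(-10/1 + 63)) + 5359 = (125*(-10*1 + 63) + 125*sqrt(2)*sqrt(-10*1 + 63)) + 5359 = (125*(-10 + 63) + 125*sqrt(2)*sqrt(-10 + 63)) + 5359 = (125*53 + 125*sqrt(2)*sqrt(53)) + 5359 = (6625 + 125*sqrt(106)) + 5359 = 11984 + 125*sqrt(106)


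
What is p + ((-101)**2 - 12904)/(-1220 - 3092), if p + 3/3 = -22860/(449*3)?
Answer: -33579881/1936088 ≈ -17.344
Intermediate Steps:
p = -8069/449 (p = -1 - 22860/(449*3) = -1 - 22860/1347 = -1 - 22860*1/1347 = -1 - 7620/449 = -8069/449 ≈ -17.971)
p + ((-101)**2 - 12904)/(-1220 - 3092) = -8069/449 + ((-101)**2 - 12904)/(-1220 - 3092) = -8069/449 + (10201 - 12904)/(-4312) = -8069/449 - 2703*(-1/4312) = -8069/449 + 2703/4312 = -33579881/1936088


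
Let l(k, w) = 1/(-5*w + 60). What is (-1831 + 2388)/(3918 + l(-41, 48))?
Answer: 100260/705239 ≈ 0.14216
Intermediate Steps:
l(k, w) = 1/(60 - 5*w)
(-1831 + 2388)/(3918 + l(-41, 48)) = (-1831 + 2388)/(3918 - 1/(-60 + 5*48)) = 557/(3918 - 1/(-60 + 240)) = 557/(3918 - 1/180) = 557/(705239/180) = 557*(180/705239) = 100260/705239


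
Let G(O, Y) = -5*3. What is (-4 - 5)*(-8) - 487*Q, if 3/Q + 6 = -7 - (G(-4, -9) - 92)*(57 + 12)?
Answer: 529179/7370 ≈ 71.802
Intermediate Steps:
G(O, Y) = -15
Q = 3/7370 (Q = 3/(-6 + (-7 - (-15 - 92)*(57 + 12))) = 3/(-6 + (-7 - (-107)*69)) = 3/(-6 + (-7 - 1*(-7383))) = 3/(-6 + (-7 + 7383)) = 3/(-6 + 7376) = 3/7370 ≈ 0.00040706)
(-4 - 5)*(-8) - 487*Q = (-4 - 5)*(-8) - 487*3/7370 = -9*(-8) - 1461/7370 = 72 - 1461/7370 = 529179/7370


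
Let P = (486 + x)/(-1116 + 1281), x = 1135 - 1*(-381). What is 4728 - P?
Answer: 70738/15 ≈ 4715.9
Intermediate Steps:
x = 1516 (x = 1135 + 381 = 1516)
P = 182/15 (P = (486 + 1516)/(-1116 + 1281) = 2002/165 = 2002*(1/165) = 182/15 ≈ 12.133)
4728 - P = 4728 - 1*182/15 = 4728 - 182/15 = 70738/15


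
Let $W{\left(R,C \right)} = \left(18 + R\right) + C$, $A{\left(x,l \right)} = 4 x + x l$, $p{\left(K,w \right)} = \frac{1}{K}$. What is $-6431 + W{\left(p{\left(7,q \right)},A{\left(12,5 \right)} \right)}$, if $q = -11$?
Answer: $- \frac{44134}{7} \approx -6304.9$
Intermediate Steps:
$A{\left(x,l \right)} = 4 x + l x$
$W{\left(R,C \right)} = 18 + C + R$
$-6431 + W{\left(p{\left(7,q \right)},A{\left(12,5 \right)} \right)} = -6431 + \left(18 + 12 \left(4 + 5\right) + \frac{1}{7}\right) = -6431 + \left(18 + 12 \cdot 9 + \frac{1}{7}\right) = -6431 + \left(18 + 108 + \frac{1}{7}\right) = -6431 + \frac{883}{7} = - \frac{44134}{7}$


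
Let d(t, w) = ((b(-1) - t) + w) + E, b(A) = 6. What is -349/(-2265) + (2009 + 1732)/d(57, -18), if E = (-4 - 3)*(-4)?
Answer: -8459056/92865 ≈ -91.090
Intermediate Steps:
E = 28 (E = -7*(-4) = 28)
d(t, w) = 34 + w - t (d(t, w) = ((6 - t) + w) + 28 = (6 + w - t) + 28 = 34 + w - t)
-349/(-2265) + (2009 + 1732)/d(57, -18) = -349/(-2265) + (2009 + 1732)/(34 - 18 - 1*57) = -349*(-1/2265) + 3741/(34 - 18 - 57) = 349/2265 + 3741/(-41) = 349/2265 + 3741*(-1/41) = 349/2265 - 3741/41 = -8459056/92865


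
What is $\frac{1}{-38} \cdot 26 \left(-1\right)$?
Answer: $\frac{13}{19} \approx 0.68421$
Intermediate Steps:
$\frac{1}{-38} \cdot 26 \left(-1\right) = \left(- \frac{1}{38}\right) 26 \left(-1\right) = \left(- \frac{13}{19}\right) \left(-1\right) = \frac{13}{19}$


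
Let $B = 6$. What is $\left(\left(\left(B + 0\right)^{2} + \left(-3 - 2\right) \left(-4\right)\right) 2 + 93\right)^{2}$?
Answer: $42025$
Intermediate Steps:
$\left(\left(\left(B + 0\right)^{2} + \left(-3 - 2\right) \left(-4\right)\right) 2 + 93\right)^{2} = \left(\left(\left(6 + 0\right)^{2} + \left(-3 - 2\right) \left(-4\right)\right) 2 + 93\right)^{2} = \left(\left(6^{2} - -20\right) 2 + 93\right)^{2} = \left(\left(36 + 20\right) 2 + 93\right)^{2} = \left(56 \cdot 2 + 93\right)^{2} = \left(112 + 93\right)^{2} = 205^{2} = 42025$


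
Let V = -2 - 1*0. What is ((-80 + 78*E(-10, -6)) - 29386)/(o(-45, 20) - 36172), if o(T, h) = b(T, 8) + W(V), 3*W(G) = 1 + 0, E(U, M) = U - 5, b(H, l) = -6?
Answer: 91908/108533 ≈ 0.84682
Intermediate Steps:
E(U, M) = -5 + U
V = -2 (V = -2 + 0 = -2)
W(G) = ⅓ (W(G) = (1 + 0)/3 = (⅓)*1 = ⅓)
o(T, h) = -17/3 (o(T, h) = -6 + ⅓ = -17/3)
((-80 + 78*E(-10, -6)) - 29386)/(o(-45, 20) - 36172) = ((-80 + 78*(-5 - 10)) - 29386)/(-17/3 - 36172) = ((-80 + 78*(-15)) - 29386)/(-108533/3) = ((-80 - 1170) - 29386)*(-3/108533) = (-1250 - 29386)*(-3/108533) = -30636*(-3/108533) = 91908/108533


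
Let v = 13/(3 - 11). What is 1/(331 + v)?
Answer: 8/2635 ≈ 0.0030361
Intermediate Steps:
v = -13/8 (v = 13/(-8) = -⅛*13 = -13/8 ≈ -1.6250)
1/(331 + v) = 1/(331 - 13/8) = 1/(2635/8) = 8/2635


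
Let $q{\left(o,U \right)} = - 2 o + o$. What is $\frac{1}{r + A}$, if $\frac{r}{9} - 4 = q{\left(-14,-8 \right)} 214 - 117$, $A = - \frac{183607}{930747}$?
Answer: $\frac{930747}{24149908802} \approx 3.854 \cdot 10^{-5}$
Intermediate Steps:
$A = - \frac{183607}{930747}$ ($A = \left(-183607\right) \frac{1}{930747} = - \frac{183607}{930747} \approx -0.19727$)
$q{\left(o,U \right)} = - o$
$r = 25947$ ($r = 36 + 9 \left(\left(-1\right) \left(-14\right) 214 - 117\right) = 36 + 9 \left(14 \cdot 214 - 117\right) = 36 + 9 \left(2996 - 117\right) = 36 + 9 \cdot 2879 = 36 + 25911 = 25947$)
$\frac{1}{r + A} = \frac{1}{25947 - \frac{183607}{930747}} = \frac{1}{\frac{24149908802}{930747}} = \frac{930747}{24149908802}$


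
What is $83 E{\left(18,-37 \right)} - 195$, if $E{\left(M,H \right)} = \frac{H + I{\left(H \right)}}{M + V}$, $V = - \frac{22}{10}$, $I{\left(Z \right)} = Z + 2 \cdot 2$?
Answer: $- \frac{44455}{79} \approx -562.72$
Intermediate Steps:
$I{\left(Z \right)} = 4 + Z$ ($I{\left(Z \right)} = Z + 4 = 4 + Z$)
$V = - \frac{11}{5}$ ($V = \left(-22\right) \frac{1}{10} = - \frac{11}{5} \approx -2.2$)
$E{\left(M,H \right)} = \frac{4 + 2 H}{- \frac{11}{5} + M}$ ($E{\left(M,H \right)} = \frac{H + \left(4 + H\right)}{M - \frac{11}{5}} = \frac{4 + 2 H}{- \frac{11}{5} + M}$)
$83 E{\left(18,-37 \right)} - 195 = 83 \frac{10 \left(2 - 37\right)}{-11 + 5 \cdot 18} - 195 = 83 \cdot 10 \frac{1}{-11 + 90} \left(-35\right) - 195 = 83 \cdot 10 \cdot \frac{1}{79} \left(-35\right) - 195 = 83 \left(- \frac{350}{79}\right) - 195 = - \frac{29050}{79} - 195 = - \frac{44455}{79}$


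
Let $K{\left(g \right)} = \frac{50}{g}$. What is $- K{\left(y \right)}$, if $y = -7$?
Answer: $\frac{50}{7} \approx 7.1429$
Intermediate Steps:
$- K{\left(y \right)} = - \frac{50}{-7} = - \frac{50 \left(-1\right)}{7} = \left(-1\right) \left(- \frac{50}{7}\right) = \frac{50}{7}$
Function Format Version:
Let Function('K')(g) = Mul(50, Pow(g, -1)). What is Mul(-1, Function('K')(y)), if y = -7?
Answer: Rational(50, 7) ≈ 7.1429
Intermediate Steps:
Mul(-1, Function('K')(y)) = Mul(-1, Mul(50, Pow(-7, -1))) = Mul(-1, Mul(50, Rational(-1, 7))) = Mul(-1, Rational(-50, 7)) = Rational(50, 7)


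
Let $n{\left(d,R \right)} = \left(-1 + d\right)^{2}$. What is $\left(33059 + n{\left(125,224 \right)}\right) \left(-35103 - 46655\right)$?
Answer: $-3959948730$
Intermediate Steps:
$\left(33059 + n{\left(125,224 \right)}\right) \left(-35103 - 46655\right) = \left(33059 + \left(-1 + 125\right)^{2}\right) \left(-35103 - 46655\right) = \left(33059 + 124^{2}\right) \left(-81758\right) = \left(33059 + 15376\right) \left(-81758\right) = 48435 \left(-81758\right) = -3959948730$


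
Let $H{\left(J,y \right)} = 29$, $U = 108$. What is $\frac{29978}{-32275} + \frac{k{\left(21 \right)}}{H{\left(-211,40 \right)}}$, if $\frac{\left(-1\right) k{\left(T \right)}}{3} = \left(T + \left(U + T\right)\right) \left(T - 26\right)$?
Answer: $\frac{71749388}{935975} \approx 76.657$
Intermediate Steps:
$k{\left(T \right)} = - 3 \left(-26 + T\right) \left(108 + 2 T\right)$ ($k{\left(T \right)} = - 3 \left(T + \left(108 + T\right)\right) \left(T - 26\right) = - 3 \left(108 + 2 T\right) \left(-26 + T\right) = - 3 \left(-26 + T\right) \left(108 + 2 T\right)$)
$\frac{29978}{-32275} + \frac{k{\left(21 \right)}}{H{\left(-211,40 \right)}} = \frac{29978}{-32275} + \frac{8424 - 3528 - 6 \cdot 21^{2}}{29} = 29978 \left(- \frac{1}{32275}\right) + \left(8424 - 3528 - 2646\right) \frac{1}{29} = - \frac{29978}{32275} + \left(8424 - 3528 - 2646\right) \frac{1}{29} = - \frac{29978}{32275} + 2250 \cdot \frac{1}{29} = - \frac{29978}{32275} + \frac{2250}{29} = \frac{71749388}{935975}$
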